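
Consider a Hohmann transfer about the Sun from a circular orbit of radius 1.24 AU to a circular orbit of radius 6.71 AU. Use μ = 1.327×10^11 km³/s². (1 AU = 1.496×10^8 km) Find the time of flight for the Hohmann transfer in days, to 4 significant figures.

t = 1447 days

In km: r₁ = 1.24 × 1.496×10^8 = 1.85504×10^8 km; r₂ = 6.71 × 1.496×10^8 = 1.003816×10^9 km.
The Hohmann ellipse has a_t = (r₁ + r₂)/2 = 5.9466×10^8 km.
By Kepler's third law the transfer-orbit period is T = 2π√(a_t³/μ), so t = T/2 = 1.2506×10^8 s.
Converting: 1.2506×10^8 s ÷ 86400 s/day = 1447 days.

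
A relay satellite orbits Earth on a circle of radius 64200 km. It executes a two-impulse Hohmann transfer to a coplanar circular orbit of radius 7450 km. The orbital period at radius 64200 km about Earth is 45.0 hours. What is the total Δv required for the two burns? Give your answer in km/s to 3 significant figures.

From Kepler's third law T² = 4π²r³/μ at r = 64200 km, T = 45.0 hours = 45.0 × 3600 s = 1.620×10^5 s: μ = 4π²r³/T² = 3.98047×10^5 km³/s².
Transfer-ellipse semi-major axis a_t = (r₁ + r₂)/2 = (64200 + 7450)/2 = 35825 km.
At r₁ the circular-orbit speed is v₁ = √(μ/r₁) = 2.4900 km/s.
Transfer-orbit speed at r₁ (v² = μ(2/r − 1/a)): v_a = √[μ(2/r₁ − 1/a_t)] = 1.1355 km/s.
First burn Δv₁ = |v_a − v₁| = 1.3545 km/s.
Circular speed at r₂: v₂ = √(μ/r₂) = 7.30953 km/s.
Transfer-orbit speed at r₂: v_p = √[μ(2/r₂ − 1/a_t)] = 9.78506 km/s.
Second burn Δv₂ = |v₂ − v_p| = 2.4755 km/s.
Total Δv = Δv₁ + Δv₂ = 3.830 km/s.

Δv = 3.83 km/s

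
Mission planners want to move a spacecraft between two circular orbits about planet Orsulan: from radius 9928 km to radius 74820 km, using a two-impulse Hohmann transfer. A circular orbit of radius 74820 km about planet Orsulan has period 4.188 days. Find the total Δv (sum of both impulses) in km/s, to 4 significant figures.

Δv = 1.843 km/s

From Kepler's third law T² = 4π²r³/μ at r = 74820 km, T = 4.188 days = 4.188 × 86400 s = 3.618432×10^5 s: μ = 4π²r³/T² = 1.26291×10^5 km³/s².
The Hohmann ellipse has a_t = (r₁ + r₂)/2 = 42374 km.
Circular speed at r₁: v₁ = √(μ/r₁) = √(1.26291×10^5/9928) = 3.5666 km/s.
Transfer-orbit speed at r₁ (v² = μ(2/r − 1/a)): v_p = √[μ(2/r₁ − 1/a_t)] = 4.7393 km/s.
First burn Δv₁ = |v_p − v₁| = 1.173 km/s.
Circular speed at r₂: v₂ = √(μ/r₂) = 1.2992 km/s.
Transfer-orbit speed at r₂: v_a = √[μ(2/r₂ − 1/a_t)] = 0.62887 km/s.
Second burn Δv₂ = |v₂ − v_a| = 0.6703 km/s.
Δv = Δv₁ + Δv₂ = 1.173 + 0.6703 = 1.843 km/s.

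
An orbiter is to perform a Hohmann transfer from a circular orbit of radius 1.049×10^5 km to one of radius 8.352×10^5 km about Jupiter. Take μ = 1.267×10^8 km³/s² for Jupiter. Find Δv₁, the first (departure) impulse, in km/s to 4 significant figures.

The Hohmann ellipse has a_t = (r₁ + r₂)/2 = 4.7005×10^5 km.
On the circular orbit at r = 1.049×10^5 km, v_c = √(μ/r) = 34.754 km/s.
Transfer-orbit speed at the same r (vis-viva, a = a_t): v_t = √[μ(2/r − 1/a_t)] = 46.326 km/s.
Δv₁ = |v_t − v_c| = |46.326 − 34.754| = 11.57 km/s.

Δv₁ = 11.57 km/s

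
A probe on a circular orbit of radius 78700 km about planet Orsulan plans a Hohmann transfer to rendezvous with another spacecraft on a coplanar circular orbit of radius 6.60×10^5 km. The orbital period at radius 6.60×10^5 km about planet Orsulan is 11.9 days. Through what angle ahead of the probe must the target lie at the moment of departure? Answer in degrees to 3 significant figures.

From Kepler's third law T² = 4π²r³/μ at r = 6.60×10^5 km, T = 11.9 days = 11.9 × 86400 s = 1.02816×10^6 s: μ = 4π²r³/T² = 1.07367×10^7 km³/s².
The Hohmann ellipse has a_t = (r₁ + r₂)/2 = 3.6935×10^5 km.
Transfer time t = π√(a_t³/μ) = 2.1521×10^5 s.
The target's mean motion on its circular orbit is ω₂ = √(μ/r₂³) = 6.1111×10^-6 rad/s.
Angle swept by the target during transfer: ω₂·t = 1.3152 rad = 75.36°.
Arrival is 180° from departure on the ellipse, so φ = 180° − 75.36° = 105°.

φ = 105°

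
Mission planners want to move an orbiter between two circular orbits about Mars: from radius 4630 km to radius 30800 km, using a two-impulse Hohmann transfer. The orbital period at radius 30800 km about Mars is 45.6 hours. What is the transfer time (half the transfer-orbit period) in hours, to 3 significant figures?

From Kepler's third law T² = 4π²r³/μ at r = 30800 km, T = 45.6 hours = 45.6 × 3600 s = 1.6416×10^5 s: μ = 4π²r³/T² = 42803.3 km³/s².
Transfer-ellipse semi-major axis a_t = (r₁ + r₂)/2 = (4630 + 30800)/2 = 17715 km.
By Kepler's third law the transfer-orbit period is T = 2π√(a_t³/μ), so t = T/2 = 35803 s.
Converting: 35803 s ÷ 3600 s/hour = 9.95 hours.

t = 9.95 hours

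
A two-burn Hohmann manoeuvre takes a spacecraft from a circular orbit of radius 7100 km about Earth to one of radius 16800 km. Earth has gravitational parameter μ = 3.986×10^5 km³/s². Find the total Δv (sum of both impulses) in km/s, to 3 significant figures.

The Hohmann ellipse has a_t = (r₁ + r₂)/2 = 11950 km.
At r₁ the circular-orbit speed is v₁ = √(μ/r₁) = 7.4927 km/s.
On the transfer ellipse at r₁, vis-viva gives v_p = √[μ(2/r₁ − 1/a_t)] = 8.8840 km/s.
First burn Δv₁ = |v_p − v₁| = 1.3913 km/s.
Circular speed at r₂: v₂ = √(μ/r₂) = 4.8710 km/s.
Transfer-orbit speed at r₂: v_a = √[μ(2/r₂ − 1/a_t)] = 3.7546 km/s.
Second burn Δv₂ = |v₂ − v_a| = 1.1164 km/s.
Total Δv = Δv₁ + Δv₂ = 2.508 km/s.

Δv = 2.51 km/s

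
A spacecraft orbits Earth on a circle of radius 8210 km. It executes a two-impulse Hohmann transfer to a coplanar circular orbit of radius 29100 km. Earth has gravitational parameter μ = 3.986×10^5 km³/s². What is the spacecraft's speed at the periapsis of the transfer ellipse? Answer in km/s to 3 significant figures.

The Hohmann ellipse has a_t = (r₁ + r₂)/2 = 18655 km.
The periapsis of the transfer ellipse is at r = 8210 km.
Vis-viva: v = √[μ(2/r − 1/a_t)] = √[3.986×10^5 × (2/8210 − 1/18655)] = 8.703 km/s.

v = 8.70 km/s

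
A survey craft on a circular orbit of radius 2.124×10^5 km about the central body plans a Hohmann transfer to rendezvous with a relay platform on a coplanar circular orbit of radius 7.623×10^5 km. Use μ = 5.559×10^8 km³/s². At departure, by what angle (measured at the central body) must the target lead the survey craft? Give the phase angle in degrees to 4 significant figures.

φ = 87.99°

Transfer-ellipse semi-major axis a_t = (r₁ + r₂)/2 = (2.124×10^5 + 7.623×10^5)/2 = 4.8735×10^5 km.
Transfer time t = π√(a_t³/μ) = 45333 s.
Target angular speed ω₂ = √(μ/r₂³) = 3.5425×10^-5 rad/s.
Angle swept by the target during transfer: ω₂·t = 1.6059 rad = 92.01°.
The survey craft traverses 180° on the transfer ellipse, so the target must lead by 180° − 92.01° = 87.99°.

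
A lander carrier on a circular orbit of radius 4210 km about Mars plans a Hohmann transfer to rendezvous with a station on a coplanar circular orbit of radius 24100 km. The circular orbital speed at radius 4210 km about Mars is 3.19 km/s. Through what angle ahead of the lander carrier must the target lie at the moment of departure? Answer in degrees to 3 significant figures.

From the circular-orbit relation v² = μ/r at r = 4210 km: μ = v²r = (3.19)² × 4210 = 42841.4 km³/s².
The Hohmann ellipse has a_t = (r₁ + r₂)/2 = 14155 km.
The half-period of the transfer ellipse is t = π√(a_t³/μ) = 25560 s.
Target angular speed ω₂ = √(μ/r₂³) = 5.532×10^-5 rad/s.
Angle swept by the target during transfer: ω₂·t = 1.414 rad = 81.02°.
The lander carrier traverses 180° on the transfer ellipse, so the target must lead by 180° − 81.02° = 99.0°.

φ = 99.0°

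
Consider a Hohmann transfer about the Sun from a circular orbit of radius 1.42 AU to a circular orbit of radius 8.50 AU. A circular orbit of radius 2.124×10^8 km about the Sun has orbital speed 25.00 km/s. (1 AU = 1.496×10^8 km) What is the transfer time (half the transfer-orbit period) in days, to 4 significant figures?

From the circular-orbit relation v² = μ/r at r = 2.124×10^8 km: μ = v²r = (25.00)² × 2.124×10^8 = 1.32750×10^11 km³/s².
In km: r₁ = 1.42 × 1.496×10^8 = 2.12432×10^8 km; r₂ = 8.50 × 1.496×10^8 = 1.2716×10^9 km.
Semi-major axis of the transfer orbit: a_t = (2.12432×10^8 + 1.2716×10^9)/2 = 7.42016×10^8 km.
Transfer time t = π√(a_t³/μ) = π√((7.42016×10^8)³ / 1.32750×10^11) = 1.743×10^8 s.
Converting: 1.743×10^8 s ÷ 86400 s/day = 2017 days.

t = 2017 days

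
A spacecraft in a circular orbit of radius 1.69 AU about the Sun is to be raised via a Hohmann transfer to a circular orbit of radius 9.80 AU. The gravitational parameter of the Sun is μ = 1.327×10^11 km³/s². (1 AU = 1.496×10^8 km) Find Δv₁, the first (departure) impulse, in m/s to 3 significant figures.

Δv₁ = 7010 m/s

In km: r₁ = 1.69 × 1.496×10^8 = 2.52824×10^8 km; r₂ = 9.80 × 1.496×10^8 = 1.46608×10^9 km.
Transfer-ellipse semi-major axis a_t = (r₁ + r₂)/2 = (2.52824×10^8 + 1.46608×10^9)/2 = 8.59452×10^8 km.
Circular speed at r = 2.52824×10^8 km: v_c = √(μ/r) = 22.910 km/s.
Transfer-orbit speed at the same r (vis-viva, a = a_t): v_t = √[μ(2/r − 1/a_t)] = 29.922 km/s.
Δv₁ = |v_t − v_c| = |29.922 − 22.910| = 7.012 km/s.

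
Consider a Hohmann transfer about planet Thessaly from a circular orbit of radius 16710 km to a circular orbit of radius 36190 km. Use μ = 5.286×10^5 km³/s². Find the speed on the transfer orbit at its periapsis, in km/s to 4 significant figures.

Semi-major axis of the transfer orbit: a_t = (16710 + 36190)/2 = 26450 km.
At periapsis, r = 16710 km.
From the vis-viva equation, v = √[μ(2/r − 1/a_t)] = 6.579 km/s.

v = 6.579 km/s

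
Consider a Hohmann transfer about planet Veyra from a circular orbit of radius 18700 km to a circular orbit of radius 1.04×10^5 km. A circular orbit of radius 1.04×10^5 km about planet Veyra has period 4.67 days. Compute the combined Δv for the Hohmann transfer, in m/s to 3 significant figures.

Δv = 1880 m/s

From Kepler's third law T² = 4π²r³/μ at r = 1.04×10^5 km, T = 4.67 days = 4.67 × 86400 s = 4.03488×10^5 s: μ = 4π²r³/T² = 2.72771×10^5 km³/s².
Semi-major axis of the transfer orbit: a_t = (18700 + 1.040×10^5)/2 = 61350 km.
At r₁ the circular-orbit speed is v₁ = √(μ/r₁) = 3.81925 km/s.
On the transfer ellipse at r₁, v² = μ(2/r − 1/a) gives v_p = √[μ(2/r₁ − 1/a_t)] = 4.97265 km/s.
First burn Δv₁ = |v_p − v₁| = 1.1534 km/s.
Circular speed at r₂: v₂ = √(μ/r₂) = 1.61951 km/s.
Transfer-orbit speed at r₂: v_a = √[μ(2/r₂ − 1/a_t)] = 0.894121 km/s.
Second burn Δv₂ = |v₂ − v_a| = 0.72539 km/s.
Δv = Δv₁ + Δv₂ = 1.1534 + 0.72539 = 1.879 km/s.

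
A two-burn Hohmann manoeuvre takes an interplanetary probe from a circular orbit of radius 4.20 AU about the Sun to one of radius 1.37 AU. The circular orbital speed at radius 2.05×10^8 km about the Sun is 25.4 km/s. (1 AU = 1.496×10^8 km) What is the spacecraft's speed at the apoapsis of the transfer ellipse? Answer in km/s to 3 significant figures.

From the circular-orbit relation v² = μ/r at r = 2.05×10^8 km: μ = v²r = (25.4)² × 2.05×10^8 = 1.32258×10^11 km³/s².
In km: r₁ = 4.20 × 1.496×10^8 = 6.2832×10^8 km; r₂ = 1.37 × 1.496×10^8 = 2.04952×10^8 km.
Transfer-ellipse semi-major axis a_t = (r₁ + r₂)/2 = (6.2832×10^8 + 2.04952×10^8)/2 = 4.16636×10^8 km.
At apoapsis, r = 6.2832×10^8 km.
From the vis-viva equation, v = √[μ(2/r − 1/a_t)] = 10.18 km/s.

v = 10.2 km/s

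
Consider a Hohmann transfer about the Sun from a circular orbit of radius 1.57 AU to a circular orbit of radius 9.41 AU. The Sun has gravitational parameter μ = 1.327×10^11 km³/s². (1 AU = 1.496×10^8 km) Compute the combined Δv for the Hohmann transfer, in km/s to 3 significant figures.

In km: r₁ = 1.57 × 1.496×10^8 = 2.34872×10^8 km; r₂ = 9.41 × 1.496×10^8 = 1.407736×10^9 km.
Semi-major axis of the transfer orbit: a_t = (2.34872×10^8 + 1.407736×10^9)/2 = 8.21304×10^8 km.
Circular speed at r₁: v₁ = √(μ/r₁) = √(1.327×10^11/2.34872×10^8) = 23.77 km/s.
Transfer-orbit speed at r₁ (vis-viva equation): v_p = √[μ(2/r₁ − 1/a_t)] = 31.12 km/s.
First burn Δv₁ = |v_p − v₁| = 7.350 km/s.
Circular speed at r₂: v₂ = √(μ/r₂) = 9.709 km/s.
Transfer-orbit speed at r₂: v_a = √[μ(2/r₂ − 1/a_t)] = 5.192 km/s.
Second burn Δv₂ = |v₂ − v_a| = 4.517 km/s.
Δv = Δv₁ + Δv₂ = 7.350 + 4.517 = 11.87 km/s.

Δv = 11.9 km/s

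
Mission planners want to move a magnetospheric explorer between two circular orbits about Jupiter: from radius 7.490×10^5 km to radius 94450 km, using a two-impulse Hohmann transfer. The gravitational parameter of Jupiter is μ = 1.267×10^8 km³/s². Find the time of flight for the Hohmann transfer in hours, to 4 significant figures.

t = 21.23 hours

The Hohmann ellipse has a_t = (r₁ + r₂)/2 = 4.21725×10^5 km.
By Kepler's third law the transfer-orbit period is T = 2π√(a_t³/μ), so t = T/2 = 76440 s.
Converting: 76440 s ÷ 3600 s/hour = 21.23 hours.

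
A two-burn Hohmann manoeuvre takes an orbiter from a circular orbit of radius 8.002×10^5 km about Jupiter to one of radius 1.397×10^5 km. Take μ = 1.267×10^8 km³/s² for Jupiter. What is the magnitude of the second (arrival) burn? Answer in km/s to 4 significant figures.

Semi-major axis of the transfer orbit: a_t = (8.002×10^5 + 1.397×10^5)/2 = 4.6995×10^5 km.
On the circular orbit at r = 1.397×10^5 km, v_c = √(μ/r) = 30.1155 km/s.
Vis-viva on the transfer ellipse at r = 1.397×10^5 km gives v_t = √[μ(2/r − 1/a_t)] = 39.2974 km/s.
Δv₂ = |v_t − v_c| = |39.2974 − 30.1155| = 9.182 km/s.

Δv₂ = 9.182 km/s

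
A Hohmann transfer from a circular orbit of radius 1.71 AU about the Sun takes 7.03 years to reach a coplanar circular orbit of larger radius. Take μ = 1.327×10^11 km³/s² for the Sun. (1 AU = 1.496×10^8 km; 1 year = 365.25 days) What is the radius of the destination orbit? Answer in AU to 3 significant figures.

r₂ = 9.94 AU

In km: r₁ = 1.71 × 1.496×10^8 = 2.55816×10^8 km.
Transfer time t = 7.03 years × 365.25 × 86400 s = 2.21849928×10^8 s, and t = π√(a_t³/μ).
So a_t = (μ t²/π²)^(1/3) = (1.327×10^11 × (2.21849928×10^8)² / π²)^(1/3) = 8.7142×10^8 km.
Since a_t = (r₁ + r₂)/2, r₂ = 2a_t − r₁ = 2×8.7142×10^8 − 2.55816×10^8 = 1.487024×10^9 km.
In AU: r₂ = 1.487024×10^9 / 1.496×10^8 = 9.94 AU.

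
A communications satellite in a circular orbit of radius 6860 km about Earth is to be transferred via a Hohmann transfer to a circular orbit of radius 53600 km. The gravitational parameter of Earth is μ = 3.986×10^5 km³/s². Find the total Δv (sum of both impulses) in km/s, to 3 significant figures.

Δv = 3.96 km/s

Semi-major axis of the transfer orbit: a_t = (6860 + 53600)/2 = 30230 km.
At r₁ the circular-orbit speed is v₁ = √(μ/r₁) = 7.623 km/s.
Transfer-orbit speed at r₁ (vis-viva): v_p = √[μ(2/r₁ − 1/a_t)] = 10.15 km/s.
First burn Δv₁ = |v_p − v₁| = 2.527 km/s.
At r₂, v₂ = √(μ/r₂) = 2.727 km/s.
Transfer-orbit speed at r₂: v_a = √[μ(2/r₂ − 1/a_t)] = 1.299 km/s.
Second burn Δv₂ = |v₂ − v_a| = 1.428 km/s.
Δv = Δv₁ + Δv₂ = 2.527 + 1.428 = 3.955 km/s.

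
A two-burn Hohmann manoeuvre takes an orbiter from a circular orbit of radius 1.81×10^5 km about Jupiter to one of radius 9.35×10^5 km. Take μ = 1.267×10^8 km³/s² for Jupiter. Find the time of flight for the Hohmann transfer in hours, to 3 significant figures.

t = 32.3 hours

Semi-major axis of the transfer orbit: a_t = (1.810×10^5 + 9.350×10^5)/2 = 5.580×10^5 km.
Transfer time t = π√(a_t³/μ) = π√((5.580×10^5)³ / 1.267×10^8) = 1.163×10^5 s.
Converting: 1.163×10^5 s ÷ 3600 s/hour = 32.3 hours.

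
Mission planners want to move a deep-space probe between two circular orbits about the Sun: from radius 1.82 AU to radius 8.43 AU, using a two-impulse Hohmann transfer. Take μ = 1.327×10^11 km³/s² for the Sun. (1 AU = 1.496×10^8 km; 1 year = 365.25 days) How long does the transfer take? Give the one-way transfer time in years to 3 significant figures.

t = 5.80 years

In km: r₁ = 1.82 × 1.496×10^8 = 2.72272×10^8 km; r₂ = 8.43 × 1.496×10^8 = 1.261128×10^9 km.
Transfer-ellipse semi-major axis a_t = (r₁ + r₂)/2 = (2.72272×10^8 + 1.261128×10^9)/2 = 7.667×10^8 km.
Transfer time t = π√(a_t³/μ) = π√((7.667×10^8)³ / 1.327×10^11) = 1.831×10^8 s.
Converting: 1.831×10^8 s ÷ 3.15576×10^7 s/year (365.25 × 86400) = 5.80 years.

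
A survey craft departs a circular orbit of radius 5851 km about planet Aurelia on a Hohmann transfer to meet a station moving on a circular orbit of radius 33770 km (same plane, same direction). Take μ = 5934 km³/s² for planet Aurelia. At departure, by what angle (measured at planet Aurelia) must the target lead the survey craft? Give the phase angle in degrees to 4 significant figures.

Transfer-ellipse semi-major axis a_t = (r₁ + r₂)/2 = (5851 + 33770)/2 = 19810.5 km.
The half-period of the transfer ellipse is t = π√(a_t³/μ) = 1.1372×10^5 s.
Target angular speed ω₂ = √(μ/r₂³) = 1.2413×10^-5 rad/s.
Angle swept by the target during transfer: ω₂·t = 1.4116 rad = 80.88°.
Arrival is 180° from departure on the ellipse, so φ = 180° − 80.88° = 99.12°.

φ = 99.12°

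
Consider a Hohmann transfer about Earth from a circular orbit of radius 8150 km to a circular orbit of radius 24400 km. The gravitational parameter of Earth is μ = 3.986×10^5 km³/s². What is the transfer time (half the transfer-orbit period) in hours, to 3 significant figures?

t = 2.87 hours

Transfer-ellipse semi-major axis a_t = (r₁ + r₂)/2 = (8150 + 24400)/2 = 16275 km.
Transfer time t = π√(a_t³/μ) = π√((16275)³ / 3.986×10^5) = 10330 s.
Converting: 10330 s ÷ 3600 s/hour = 2.87 hours.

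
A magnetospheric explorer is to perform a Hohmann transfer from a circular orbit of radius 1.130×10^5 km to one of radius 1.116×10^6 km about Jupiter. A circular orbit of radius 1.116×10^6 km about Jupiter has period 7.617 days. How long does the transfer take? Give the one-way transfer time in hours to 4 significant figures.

t = 37.35 hours

From Kepler's third law T² = 4π²r³/μ at r = 1.116×10^6 km, T = 7.617 days = 7.617 × 86400 s = 6.581088×10^5 s: μ = 4π²r³/T² = 1.26694×10^8 km³/s².
Semi-major axis of the transfer orbit: a_t = (1.130×10^5 + 1.116×10^6)/2 = 6.145×10^5 km.
Half the transfer-orbit period gives t = π√(a_t³/μ) = 1.3445×10^5 s.
Converting: 1.3445×10^5 s ÷ 3600 s/hour = 37.35 hours.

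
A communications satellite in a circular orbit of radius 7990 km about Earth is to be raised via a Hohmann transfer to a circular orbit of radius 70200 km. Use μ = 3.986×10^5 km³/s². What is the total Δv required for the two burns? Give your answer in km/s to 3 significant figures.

Semi-major axis of the transfer orbit: a_t = (7990 + 70200)/2 = 39095 km.
At r₁ the circular-orbit speed is v₁ = √(μ/r₁) = 7.0631 km/s.
On the transfer ellipse at r₁, vis-viva equation gives v_p = √[μ(2/r₁ − 1/a_t)] = 9.4646 km/s.
First burn Δv₁ = |v_p − v₁| = 2.4015 km/s.
Circular speed at r₂: v₂ = √(μ/r₂) = 2.38287 km/s.
Transfer-orbit speed at r₂: v_a = √[μ(2/r₂ − 1/a_t)] = 1.07724 km/s.
Second burn Δv₂ = |v₂ − v_a| = 1.3056 km/s.
Total Δv = Δv₁ + Δv₂ = 3.707 km/s.

Δv = 3.71 km/s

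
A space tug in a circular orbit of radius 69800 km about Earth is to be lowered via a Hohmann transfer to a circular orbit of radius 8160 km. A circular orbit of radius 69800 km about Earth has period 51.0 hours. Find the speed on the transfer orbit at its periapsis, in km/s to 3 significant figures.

From Kepler's third law T² = 4π²r³/μ at r = 69800 km, T = 51.0 hours = 51.0 × 3600 s = 1.836×10^5 s: μ = 4π²r³/T² = 3.98273×10^5 km³/s².
Transfer-ellipse semi-major axis a_t = (r₁ + r₂)/2 = (69800 + 8160)/2 = 38980 km.
The periapsis of the transfer ellipse is at r = 8160 km.
Applying v² = μ(2/r − 1/a_t): v = 9.349 km/s.

v = 9.35 km/s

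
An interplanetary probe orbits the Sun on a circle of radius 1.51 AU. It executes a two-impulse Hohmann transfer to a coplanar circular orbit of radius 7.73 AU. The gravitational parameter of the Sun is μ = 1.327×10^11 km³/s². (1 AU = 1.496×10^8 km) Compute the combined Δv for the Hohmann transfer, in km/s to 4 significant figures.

In km: r₁ = 1.51 × 1.496×10^8 = 2.25896×10^8 km; r₂ = 7.73 × 1.496×10^8 = 1.156408×10^9 km.
The Hohmann ellipse has a_t = (r₁ + r₂)/2 = 6.91152×10^8 km.
At r₁ the circular-orbit speed is v₁ = √(μ/r₁) = 24.237 km/s.
On the transfer ellipse at r₁, vis-viva gives v_p = √[μ(2/r₁ − 1/a_t)] = 31.351 km/s.
First burn Δv₁ = |v_p − v₁| = 7.114 km/s.
At r₂, v₂ = √(μ/r₂) = 10.712 km/s.
Transfer-orbit speed at r₂: v_a = √[μ(2/r₂ − 1/a_t)] = 6.1242 km/s.
Second burn Δv₂ = |v₂ − v_a| = 4.588 km/s.
Δv = Δv₁ + Δv₂ = 7.114 + 4.588 = 11.70 km/s.

Δv = 11.70 km/s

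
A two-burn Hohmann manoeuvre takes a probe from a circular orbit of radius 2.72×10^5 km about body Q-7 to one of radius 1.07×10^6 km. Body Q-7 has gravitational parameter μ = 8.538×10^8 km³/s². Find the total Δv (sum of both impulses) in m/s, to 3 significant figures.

Transfer-ellipse semi-major axis a_t = (r₁ + r₂)/2 = (2.720×10^5 + 1.070×10^6)/2 = 6.710×10^5 km.
Circular speed at r₁: v₁ = √(μ/r₁) = √(8.538×10^8/2.720×10^5) = 56.027 km/s.
On the transfer ellipse at r₁, vis-viva gives v_p = √[μ(2/r₁ − 1/a_t)] = 70.750 km/s.
First burn Δv₁ = |v_p − v₁| = 14.723 km/s.
At r₂, v₂ = √(μ/r₂) = 28.248 km/s.
Transfer-orbit speed at r₂: v_a = √[μ(2/r₂ − 1/a_t)] = 17.985 km/s.
Second burn Δv₂ = |v₂ − v_a| = 10.263 km/s.
Total Δv = Δv₁ + Δv₂ = 24.99 km/s.

Δv = 25000 m/s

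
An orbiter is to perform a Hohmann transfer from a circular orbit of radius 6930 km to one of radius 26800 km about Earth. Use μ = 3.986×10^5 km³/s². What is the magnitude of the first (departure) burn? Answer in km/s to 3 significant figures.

Δv₁ = 1.98 km/s

Transfer-ellipse semi-major axis a_t = (r₁ + r₂)/2 = (6930 + 26800)/2 = 16865 km.
Circular speed at r = 6930 km: v_c = √(μ/r) = 7.584 km/s.
Transfer-orbit speed at the same r (vis-viva, a = a_t): v_t = √[μ(2/r − 1/a_t)] = 9.560 km/s.
Δv₁ = |v_t − v_c| = |9.560 − 7.584| = 1.976 km/s.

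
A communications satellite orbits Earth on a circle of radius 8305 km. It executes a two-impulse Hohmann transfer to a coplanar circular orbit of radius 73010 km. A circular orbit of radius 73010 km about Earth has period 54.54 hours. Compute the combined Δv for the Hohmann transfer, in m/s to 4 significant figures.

From Kepler's third law T² = 4π²r³/μ at r = 73010 km, T = 54.54 hours = 54.54 × 3600 s = 1.96344×10^5 s: μ = 4π²r³/T² = 3.98540×10^5 km³/s².
Semi-major axis of the transfer orbit: a_t = (8305 + 73010)/2 = 40657.5 km.
Circular speed at r₁: v₁ = √(μ/r₁) = √(3.98540×10^5/8305) = 6.927 km/s.
Transfer-orbit speed at r₁ (vis-viva): v_p = √[μ(2/r₁ − 1/a_t)] = 9.283 km/s.
First burn Δv₁ = |v_p − v₁| = 2.356 km/s.
Circular speed at r₂: v₂ = √(μ/r₂) = 2.336 km/s.
Transfer-orbit speed at r₂: v_a = √[μ(2/r₂ − 1/a_t)] = 1.056 km/s.
Second burn Δv₂ = |v₂ − v_a| = 1.280 km/s.
Δv = Δv₁ + Δv₂ = 2.356 + 1.280 = 3.636 km/s.

Δv = 3636 m/s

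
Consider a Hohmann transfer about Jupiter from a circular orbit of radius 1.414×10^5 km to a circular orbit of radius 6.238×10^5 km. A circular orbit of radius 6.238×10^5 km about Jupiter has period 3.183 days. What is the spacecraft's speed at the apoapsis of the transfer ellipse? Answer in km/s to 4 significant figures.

v = 8.664 km/s

From Kepler's third law T² = 4π²r³/μ at r = 6.238×10^5 km, T = 3.183 days = 3.183 × 86400 s = 2.750112×10^5 s: μ = 4π²r³/T² = 1.26705×10^8 km³/s².
Transfer-ellipse semi-major axis a_t = (r₁ + r₂)/2 = (1.414×10^5 + 6.238×10^5)/2 = 3.826×10^5 km.
The apoapsis of the transfer ellipse is at r = 6.238×10^5 km.
Applying v² = μ(2/r − 1/a_t): v = 8.664 km/s.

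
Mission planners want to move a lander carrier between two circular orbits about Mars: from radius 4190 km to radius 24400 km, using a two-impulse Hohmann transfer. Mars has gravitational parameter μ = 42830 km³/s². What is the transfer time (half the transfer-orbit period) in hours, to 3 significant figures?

t = 7.21 hours

The Hohmann ellipse has a_t = (r₁ + r₂)/2 = 14295 km.
Transfer time t = π√(a_t³/μ) = π√((14295)³ / 42830) = 25940 s.
Converting: 25940 s ÷ 3600 s/hour = 7.21 hours.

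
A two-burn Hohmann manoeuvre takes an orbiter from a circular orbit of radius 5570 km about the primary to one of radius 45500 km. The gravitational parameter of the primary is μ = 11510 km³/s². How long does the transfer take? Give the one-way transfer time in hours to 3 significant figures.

Semi-major axis of the transfer orbit: a_t = (5570 + 45500)/2 = 25535 km.
Half the transfer-orbit period gives t = π√(a_t³/μ) = 1.195×10^5 s.
Converting: 1.195×10^5 s ÷ 3600 s/hour = 33.2 hours.

t = 33.2 hours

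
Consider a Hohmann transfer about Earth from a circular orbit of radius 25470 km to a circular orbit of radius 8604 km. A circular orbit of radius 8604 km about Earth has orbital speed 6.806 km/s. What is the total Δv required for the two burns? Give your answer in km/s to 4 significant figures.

From the circular-orbit relation v² = μ/r at r = 8604 km: μ = v²r = (6.806)² × 8604 = 3.98551×10^5 km³/s².
The Hohmann ellipse has a_t = (r₁ + r₂)/2 = 17037 km.
Circular speed at r₁: v₁ = √(μ/r₁) = √(3.98551×10^5/25470) = 3.9557 km/s.
Transfer-orbit speed at r₁ (vis-viva): v_a = √[μ(2/r₁ − 1/a_t)] = 2.8111 km/s.
First burn Δv₁ = |v_a − v₁| = 1.1446 km/s.
At r₂, v₂ = √(μ/r₂) = 6.8060 km/s.
Transfer-orbit speed at r₂: v_p = √[μ(2/r₂ − 1/a_t)] = 8.3217 km/s.
Second burn Δv₂ = |v₂ − v_p| = 1.5157 km/s.
Total Δv = Δv₁ + Δv₂ = 2.660 km/s.

Δv = 2.660 km/s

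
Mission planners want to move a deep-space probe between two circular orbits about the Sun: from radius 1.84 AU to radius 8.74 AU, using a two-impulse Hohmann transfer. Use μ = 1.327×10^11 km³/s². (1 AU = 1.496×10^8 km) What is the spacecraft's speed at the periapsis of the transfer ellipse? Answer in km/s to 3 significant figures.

In km: r₁ = 1.84 × 1.496×10^8 = 2.75264×10^8 km; r₂ = 8.74 × 1.496×10^8 = 1.307504×10^9 km.
Semi-major axis of the transfer orbit: a_t = (2.75264×10^8 + 1.307504×10^9)/2 = 7.91384×10^8 km.
At periapsis, r = 2.75264×10^8 km.
Vis-viva: v = √[μ(2/r − 1/a_t)] = √[1.327×10^11 × (2/2.75264×10^8 − 1/7.91384×10^8)] = 28.22 km/s.

v = 28.2 km/s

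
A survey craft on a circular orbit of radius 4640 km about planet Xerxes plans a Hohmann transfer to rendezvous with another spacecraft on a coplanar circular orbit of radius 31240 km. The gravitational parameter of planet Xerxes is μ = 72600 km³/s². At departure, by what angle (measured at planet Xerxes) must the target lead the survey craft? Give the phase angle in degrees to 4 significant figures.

The Hohmann ellipse has a_t = (r₁ + r₂)/2 = 17940 km.
The half-period of the transfer ellipse is t = π√(a_t³/μ) = 28017 s.
The target's mean motion on its circular orbit is ω₂ = √(μ/r₂³) = 4.8798×10^-5 rad/s.
Angle swept by the target during transfer: ω₂·t = 1.3672 rad = 78.33°.
Arrival is 180° from departure on the ellipse, so φ = 180° − 78.33° = 101.7°.

φ = 101.7°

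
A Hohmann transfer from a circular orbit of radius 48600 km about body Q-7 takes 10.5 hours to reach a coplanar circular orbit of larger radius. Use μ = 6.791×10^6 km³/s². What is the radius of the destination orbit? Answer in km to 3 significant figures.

r₂ = 1.50×10^5 km

Transfer time t = 10.5 hours = 37800 s, and t = π√(a_t³/μ).
So a_t = (μ t²/π²)^(1/3) = (6.791×10^6 × (37800)² / π²)^(1/3) = 99435 km.
Since a_t = (r₁ + r₂)/2, r₂ = 2a_t − r₁ = 2×99435 − 48600 = 1.5027×10^5 km.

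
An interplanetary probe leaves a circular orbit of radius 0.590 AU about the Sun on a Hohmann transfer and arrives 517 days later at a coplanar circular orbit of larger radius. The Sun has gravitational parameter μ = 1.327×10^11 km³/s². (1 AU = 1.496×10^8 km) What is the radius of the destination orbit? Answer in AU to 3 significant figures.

In km: r₁ = 0.590 × 1.496×10^8 = 8.8264×10^7 km.
Transfer time t = 517 days = 4.46688×10^7 s, and t = π√(a_t³/μ).
So a_t = (μ t²/π²)^(1/3) = (1.327×10^11 × (4.46688×10^7)² / π²)^(1/3) = 2.9936×10^8 km.
Since a_t = (r₁ + r₂)/2, r₂ = 2a_t − r₁ = 2×2.9936×10^8 − 8.8264×10^7 = 5.10456×10^8 km.
In AU: r₂ = 5.10456×10^8 / 1.496×10^8 = 3.41 AU.

r₂ = 3.41 AU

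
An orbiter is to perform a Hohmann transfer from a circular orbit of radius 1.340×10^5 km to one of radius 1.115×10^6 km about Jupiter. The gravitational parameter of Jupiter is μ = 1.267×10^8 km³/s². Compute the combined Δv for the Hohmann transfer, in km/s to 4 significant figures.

Δv = 16.06 km/s

The Hohmann ellipse has a_t = (r₁ + r₂)/2 = 6.245×10^5 km.
Circular speed at r₁: v₁ = √(μ/r₁) = √(1.267×10^8/1.340×10^5) = 30.75 km/s.
Transfer-orbit speed at r₁ (vis-viva): v_p = √[μ(2/r₁ − 1/a_t)] = 41.09 km/s.
First burn Δv₁ = |v_p − v₁| = 10.34 km/s.
At r₂, v₂ = √(μ/r₂) = 10.66 km/s.
Transfer-orbit speed at r₂: v_a = √[μ(2/r₂ − 1/a_t)] = 4.938 km/s.
Second burn Δv₂ = |v₂ − v_a| = 5.722 km/s.
Δv = Δv₁ + Δv₂ = 10.34 + 5.722 = 16.06 km/s.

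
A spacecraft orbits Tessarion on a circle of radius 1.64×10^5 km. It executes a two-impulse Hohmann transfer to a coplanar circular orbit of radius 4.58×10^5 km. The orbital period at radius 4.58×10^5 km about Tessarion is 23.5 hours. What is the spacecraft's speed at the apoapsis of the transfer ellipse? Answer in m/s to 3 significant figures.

From Kepler's third law T² = 4π²r³/μ at r = 4.58×10^5 km, T = 23.5 hours = 23.5 × 3600 s = 84600 s: μ = 4π²r³/T² = 5.29926×10^8 km³/s².
Semi-major axis of the transfer orbit: a_t = (1.640×10^5 + 4.580×10^5)/2 = 3.110×10^5 km.
The apoapsis of the transfer ellipse is at r = 4.580×10^5 km.
Vis-viva: v = √[μ(2/r − 1/a_t)] = √[5.29926×10^8 × (2/4.580×10^5 − 1/3.110×10^5)] = 24.70 km/s.

v = 24700 m/s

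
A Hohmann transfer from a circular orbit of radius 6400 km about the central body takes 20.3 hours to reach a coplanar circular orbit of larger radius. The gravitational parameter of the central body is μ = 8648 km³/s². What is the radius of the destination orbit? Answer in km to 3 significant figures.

Transfer time t = 20.3 hours = 73080 s, and t = π√(a_t³/μ).
So a_t = (μ t²/π²)^(1/3) = (8648 × (73080)² / π²)^(1/3) = 16726 km.
Since a_t = (r₁ + r₂)/2, r₂ = 2a_t − r₁ = 2×16726 − 6400 = 27052 km.

r₂ = 27100 km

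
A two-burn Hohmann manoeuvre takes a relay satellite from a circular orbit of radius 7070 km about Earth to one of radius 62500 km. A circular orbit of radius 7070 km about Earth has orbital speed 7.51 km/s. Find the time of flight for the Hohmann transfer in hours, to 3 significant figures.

t = 8.97 hours

From the circular-orbit relation v² = μ/r at r = 7070 km: μ = v²r = (7.51)² × 7070 = 3.98749×10^5 km³/s².
Semi-major axis of the transfer orbit: a_t = (7070 + 62500)/2 = 34785 km.
By Kepler's third law the transfer-orbit period is T = 2π√(a_t³/μ), so t = T/2 = 32280 s.
Converting: 32280 s ÷ 3600 s/hour = 8.97 hours.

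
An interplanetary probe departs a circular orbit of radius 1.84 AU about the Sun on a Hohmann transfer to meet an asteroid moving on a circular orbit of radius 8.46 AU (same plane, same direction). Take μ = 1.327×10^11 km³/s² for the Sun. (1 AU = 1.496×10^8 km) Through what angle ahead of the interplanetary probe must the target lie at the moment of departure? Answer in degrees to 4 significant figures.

In km: r₁ = 1.84 × 1.496×10^8 = 2.75264×10^8 km; r₂ = 8.46 × 1.496×10^8 = 1.265616×10^9 km.
Semi-major axis of the transfer orbit: a_t = (2.75264×10^8 + 1.265616×10^9)/2 = 7.7044×10^8 km.
Transfer time t = π√(a_t³/μ) = 1.844×10^8 s.
Target angular speed ω₂ = √(μ/r₂³) = 8.091×10^-9 rad/s.
Angle swept by the target during transfer: ω₂·t = 1.492 rad = 85.49°.
The interplanetary probe traverses 180° on the transfer ellipse, so the target must lead by 180° − 85.49° = 94.51°.

φ = 94.51°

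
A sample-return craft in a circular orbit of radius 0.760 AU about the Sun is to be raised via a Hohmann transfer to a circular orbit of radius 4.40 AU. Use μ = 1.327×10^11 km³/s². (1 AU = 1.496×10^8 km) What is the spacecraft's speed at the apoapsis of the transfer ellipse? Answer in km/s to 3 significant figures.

In km: r₁ = 0.760 × 1.496×10^8 = 1.13696×10^8 km; r₂ = 4.40 × 1.496×10^8 = 6.5824×10^8 km.
The Hohmann ellipse has a_t = (r₁ + r₂)/2 = 3.85968×10^8 km.
At apoapsis, r = 6.5824×10^8 km.
Vis-viva: v = √[μ(2/r − 1/a_t)] = √[1.327×10^11 × (2/6.5824×10^8 − 1/3.85968×10^8)] = 7.706 km/s.

v = 7.71 km/s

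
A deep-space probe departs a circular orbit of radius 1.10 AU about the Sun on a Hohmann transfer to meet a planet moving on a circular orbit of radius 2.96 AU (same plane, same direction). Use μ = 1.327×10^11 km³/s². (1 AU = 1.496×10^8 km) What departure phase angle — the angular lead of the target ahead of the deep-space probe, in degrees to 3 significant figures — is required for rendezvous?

φ = 77.8°

In km: r₁ = 1.10 × 1.496×10^8 = 1.6456×10^8 km; r₂ = 2.96 × 1.496×10^8 = 4.42816×10^8 km.
The Hohmann ellipse has a_t = (r₁ + r₂)/2 = 3.03688×10^8 km.
The half-period of the transfer ellipse is t = π√(a_t³/μ) = 4.564×10^7 s.
Target angular speed ω₂ = √(μ/r₂³) = 3.909×10^-8 rad/s.
Angle swept by the target during transfer: ω₂·t = 1.784 rad = 102.2°.
Arrival is 180° from departure on the ellipse, so φ = 180° − 102.2° = 77.8°.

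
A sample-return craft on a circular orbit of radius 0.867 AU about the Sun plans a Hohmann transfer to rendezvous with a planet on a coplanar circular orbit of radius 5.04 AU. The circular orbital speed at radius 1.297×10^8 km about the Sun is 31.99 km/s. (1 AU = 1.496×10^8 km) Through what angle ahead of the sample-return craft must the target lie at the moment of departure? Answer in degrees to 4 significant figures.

From the circular-orbit relation v² = μ/r at r = 1.297×10^8 km: μ = v²r = (31.99)² × 1.297×10^8 = 1.32730×10^11 km³/s².
In km: r₁ = 0.867 × 1.496×10^8 = 1.297032×10^8 km; r₂ = 5.04 × 1.496×10^8 = 7.53984×10^8 km.
Semi-major axis of the transfer orbit: a_t = (1.297032×10^8 + 7.53984×10^8)/2 = 4.418436×10^8 km.
Transfer time t = π√(a_t³/μ) = 8.0088×10^7 s.
Target angular speed ω₂ = √(μ/r₂³) = 1.7597×10^-8 rad/s.
Angle swept by the target during transfer: ω₂·t = 1.4093 rad = 80.75°.
Arrival is 180° from departure on the ellipse, so φ = 180° − 80.75° = 99.25°.

φ = 99.25°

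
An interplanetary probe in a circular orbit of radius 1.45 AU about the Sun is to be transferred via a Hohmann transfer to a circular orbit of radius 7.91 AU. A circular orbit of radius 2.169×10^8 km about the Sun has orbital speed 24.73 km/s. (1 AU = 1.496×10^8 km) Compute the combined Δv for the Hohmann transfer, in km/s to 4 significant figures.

From the circular-orbit relation v² = μ/r at r = 2.169×10^8 km: μ = v²r = (24.73)² × 2.169×10^8 = 1.32650×10^11 km³/s².
In km: r₁ = 1.45 × 1.496×10^8 = 2.1692×10^8 km; r₂ = 7.91 × 1.496×10^8 = 1.183336×10^9 km.
Transfer-ellipse semi-major axis a_t = (r₁ + r₂)/2 = (2.1692×10^8 + 1.183336×10^9)/2 = 7.00128×10^8 km.
At r₁ the circular-orbit speed is v₁ = √(μ/r₁) = 24.73 km/s.
On the transfer ellipse at r₁, vis-viva gives v_p = √[μ(2/r₁ − 1/a_t)] = 32.15 km/s.
First burn Δv₁ = |v_p − v₁| = 7.420 km/s.
Circular speed at r₂: v₂ = √(μ/r₂) = 10.5877 km/s.
Transfer-orbit speed at r₂: v_a = √[μ(2/r₂ − 1/a_t)] = 5.89333 km/s.
Second burn Δv₂ = |v₂ − v_a| = 4.694 km/s.
Δv = Δv₁ + Δv₂ = 7.420 + 4.694 = 12.11 km/s.

Δv = 12.11 km/s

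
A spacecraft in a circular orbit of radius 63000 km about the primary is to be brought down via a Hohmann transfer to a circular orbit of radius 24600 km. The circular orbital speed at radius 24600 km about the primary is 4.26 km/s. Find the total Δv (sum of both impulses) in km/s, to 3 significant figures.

From the circular-orbit relation v² = μ/r at r = 24600 km: μ = v²r = (4.26)² × 24600 = 4.46431×10^5 km³/s².
The Hohmann ellipse has a_t = (r₁ + r₂)/2 = 43800 km.
Circular speed at r₁: v₁ = √(μ/r₁) = √(4.46431×10^5/63000) = 2.662 km/s.
Transfer-orbit speed at r₁ (vis-viva equation): v_a = √[μ(2/r₁ − 1/a_t)] = 1.995 km/s.
First burn Δv₁ = |v_a − v₁| = 0.6670 km/s.
At r₂, v₂ = √(μ/r₂) = 4.2600 km/s.
Transfer-orbit speed at r₂: v_p = √[μ(2/r₂ − 1/a_t)] = 5.1091 km/s.
Second burn Δv₂ = |v₂ − v_p| = 0.8491 km/s.
Δv = Δv₁ + Δv₂ = 0.6670 + 0.8491 = 1.516 km/s.

Δv = 1.52 km/s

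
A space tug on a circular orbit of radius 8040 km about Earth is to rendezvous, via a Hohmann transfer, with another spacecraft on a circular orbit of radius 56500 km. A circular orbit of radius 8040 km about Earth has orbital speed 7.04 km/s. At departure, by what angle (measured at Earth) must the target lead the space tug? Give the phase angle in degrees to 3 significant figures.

φ = 102°

From the circular-orbit relation v² = μ/r at r = 8040 km: μ = v²r = (7.04)² × 8040 = 3.98475×10^5 km³/s².
Transfer-ellipse semi-major axis a_t = (r₁ + r₂)/2 = (8040 + 56500)/2 = 32270 km.
Transfer time t = π√(a_t³/μ) = 28850.1 s.
Target angular speed ω₂ = √(μ/r₂³) = 4.70033×10^-5 rad/s.
Angle swept by the target during transfer: ω₂·t = 1.35605 rad = 77.70°.
Arrival is 180° from departure on the ellipse, so φ = 180° − 77.70° = 102°.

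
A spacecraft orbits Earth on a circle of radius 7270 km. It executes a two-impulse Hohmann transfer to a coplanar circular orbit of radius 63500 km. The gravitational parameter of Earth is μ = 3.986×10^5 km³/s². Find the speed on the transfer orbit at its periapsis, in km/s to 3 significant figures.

v = 9.92 km/s

The Hohmann ellipse has a_t = (r₁ + r₂)/2 = 35385 km.
At periapsis, r = 7270 km.
Applying v² = μ(2/r − 1/a_t): v = 9.919 km/s.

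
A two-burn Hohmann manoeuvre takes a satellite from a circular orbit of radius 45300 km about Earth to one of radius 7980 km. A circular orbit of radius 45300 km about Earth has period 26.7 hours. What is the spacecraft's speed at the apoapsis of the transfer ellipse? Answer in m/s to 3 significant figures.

v = 1620 m/s

From Kepler's third law T² = 4π²r³/μ at r = 45300 km, T = 26.7 hours = 26.7 × 3600 s = 96120 s: μ = 4π²r³/T² = 3.97216×10^5 km³/s².
The Hohmann ellipse has a_t = (r₁ + r₂)/2 = 26640 km.
The apoapsis of the transfer ellipse is at r = 45300 km.
Vis-viva: v = √[μ(2/r − 1/a_t)] = √[3.97216×10^5 × (2/45300 − 1/26640)] = 1.621 km/s.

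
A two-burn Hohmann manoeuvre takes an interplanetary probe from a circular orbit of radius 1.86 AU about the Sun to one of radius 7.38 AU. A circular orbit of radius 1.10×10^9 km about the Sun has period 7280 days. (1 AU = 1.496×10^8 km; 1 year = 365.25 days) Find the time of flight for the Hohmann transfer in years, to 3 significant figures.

From Kepler's third law T² = 4π²r³/μ at r = 1.10×10^9 km, T = 7280 days = 7280 × 86400 s = 6.28992×10^8 s: μ = 4π²r³/T² = 1.32815×10^11 km³/s².
In km: r₁ = 1.86 × 1.496×10^8 = 2.78256×10^8 km; r₂ = 7.38 × 1.496×10^8 = 1.104048×10^9 km.
The Hohmann ellipse has a_t = (r₁ + r₂)/2 = 6.91152×10^8 km.
By Kepler's third law the transfer-orbit period is T = 2π√(a_t³/μ), so t = T/2 = 1.566×10^8 s.
Converting: 1.566×10^8 s ÷ 3.15576×10^7 s/year (365.25 × 86400) = 4.96 years.

t = 4.96 years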